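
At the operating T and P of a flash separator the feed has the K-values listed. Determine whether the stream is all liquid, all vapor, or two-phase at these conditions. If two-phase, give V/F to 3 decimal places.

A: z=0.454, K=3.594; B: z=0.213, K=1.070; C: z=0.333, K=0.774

ΣzᵢKᵢ = 2.117; Σzᵢ/Kᵢ = 0.756.
Since Σzᵢ/Kᵢ < 1 the mixture is above its dew point — single vapor phase.

all vapor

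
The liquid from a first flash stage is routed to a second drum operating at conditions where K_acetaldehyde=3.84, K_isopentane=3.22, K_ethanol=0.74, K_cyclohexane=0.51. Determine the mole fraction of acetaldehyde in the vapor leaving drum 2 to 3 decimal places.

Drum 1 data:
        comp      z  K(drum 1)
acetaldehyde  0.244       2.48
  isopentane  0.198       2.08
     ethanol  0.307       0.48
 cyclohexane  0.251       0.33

y_acetaldehyde (drum 2) = 0.246

Drum 1:
Material balance + equilibrium reduce to Σ zᵢ(Kᵢ−1)/(1+ψ₁(Kᵢ−1)) = 0.
Feasibility: ΣzᵢKᵢ = 1.247, Σzᵢ/Kᵢ = 1.594 — both > 1, two phases present.
Newton–Raphson from ψ₁ = 0.5:
  ψ₁ = 0.500: g = -0.1222, g' = -0.680 → ψ₁ = 0.320
  ψ₁ = 0.320: g = -0.0018, g' = -0.676 → ψ₁ = 0.318
Converged at ψ₁ = 0.318.
Drum-1 compositions:
  acetaldehyde: x = 0.166, y = 0.412
  isopentane: x = 0.147, y = 0.307
  ethanol: x = 0.368, y = 0.177
  cyclohexane: x = 0.319, y = 0.105
Drum-2 feed = drum-1 liquid: z₂ = (0.1660, 0.1474, 0.3677, 0.3189).
Drum 2:
Rachford–Rice: g(ψ₂) = Σ zᵢ(Kᵢ−1)/(1+ψ₂(Kᵢ−1)) = 0.
Check two-phase: ΣzᵢKᵢ = 1.547 > 1 and Σzᵢ/Kᵢ = 1.211 > 1, so g(0) = 0.547 > 0 and g(1) = -0.211 < 0.
Newton iteration, ψ₂⁰ = 0.67:
  ψ₂ = 0.670: g = -0.0544, g' = -0.482 → ψ₂ = 0.557
  ψ₂ = 0.557: g = 0.0021, g' = -0.525 → ψ₂ = 0.561
Converged at ψ₂ = 0.561.
  acetaldehyde: x = 0.064, y = 0.246
  isopentane: x = 0.066, y = 0.211
  ethanol: x = 0.431, y = 0.319
  cyclohexane: x = 0.440, y = 0.224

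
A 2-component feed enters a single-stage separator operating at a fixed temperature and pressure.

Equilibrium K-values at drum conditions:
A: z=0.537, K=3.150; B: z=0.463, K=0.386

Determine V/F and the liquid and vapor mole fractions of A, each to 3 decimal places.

V/F = 0.659, x_A = 0.222, y_A = 0.700

Material balance + equilibrium reduce to Σ zᵢ(Kᵢ−1)/(1+V/F(Kᵢ−1)) = 0.
g(0) = ΣzᵢKᵢ − 1 = 0.870 and g(1) = 1 − Σzᵢ/Kᵢ = -0.370, so a root lies in (0, 1).
Binary case is linear: z₁(K₁−1)(1+V/F(K₂−1)) + z₂(K₂−1)(1+V/F(K₁−1)) = 0
⇒ V/F = [z₁(K₁−1)+z₂(K₂−1)] / [−(K₁−1)(K₂−1)] = 0.8703/1.3201 = 0.659
Compositions from xᵢ = zᵢ/(1+V/F(Kᵢ−1)), yᵢ = Kᵢxᵢ:
  A: x = 0.222, y = 0.700
  B: x = 0.778, y = 0.300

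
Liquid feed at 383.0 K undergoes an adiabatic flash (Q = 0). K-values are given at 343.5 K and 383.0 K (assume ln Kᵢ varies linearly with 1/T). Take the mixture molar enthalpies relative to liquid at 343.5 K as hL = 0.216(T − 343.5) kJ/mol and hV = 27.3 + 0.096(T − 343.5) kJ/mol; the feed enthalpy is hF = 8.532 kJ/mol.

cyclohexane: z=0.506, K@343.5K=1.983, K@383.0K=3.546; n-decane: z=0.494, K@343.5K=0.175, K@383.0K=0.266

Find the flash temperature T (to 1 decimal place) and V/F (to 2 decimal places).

Adiabatic flash: solve Rachford–Rice at each trial T, then check hF = ψ·hV(T) + (1−ψ)·hL(T).
  T = 343.5 K: K = (1.983, 0.175), RR gives ψ = 0.111, H_out = 3.025 kJ/mol
  T = 383.0 K: K = (3.546, 0.266), RR gives ψ = 0.495, H_out = 19.707 kJ/mol
  T = 363.2 K: K = (2.692, 0.218), RR gives ψ = 0.355, H_out = 13.112 kJ/mol
  T = 353.4 K: K = (2.322, 0.196), RR gives ψ = 0.256, H_out = 8.817 kJ/mol
  T = 348.4 K: K = (2.147, 0.185), RR gives ψ = 0.190, H_out = 6.140 kJ/mol
  T = 350.9 K: K = (2.233, 0.191), RR gives ψ = 0.225, H_out = 7.531 kJ/mol
  T = 352.1 K: K = (2.276, 0.193), RR gives ψ = 0.240, H_out = 8.160 kJ/mol
Linear interpolation between T = 352.1 (H_out = 8.160) and T = 353.4 (H_out = 8.817) on hF = 8.532 gives T ≈ 352.8 K, at which ψ = 0.25.

T = 352.8 K, V/F = 0.25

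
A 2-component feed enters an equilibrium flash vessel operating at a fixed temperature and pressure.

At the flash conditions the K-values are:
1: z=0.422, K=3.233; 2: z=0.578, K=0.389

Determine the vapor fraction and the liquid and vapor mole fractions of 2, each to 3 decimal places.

Binary case is linear: z₁(K₁−1)(1+ψ(K₂−1)) + z₂(K₂−1)(1+ψ(K₁−1)) = 0
⇒ ψ = [z₁(K₁−1)+z₂(K₂−1)] / [−(K₁−1)(K₂−1)] = 0.5892/1.3644 = 0.432
Compositions from xᵢ = zᵢ/(1+ψ(Kᵢ−1)), yᵢ = Kᵢxᵢ:
  1: x = 0.215, y = 0.695
  2: x = 0.785, y = 0.305

ψ = 0.432, x_2 = 0.785, y_2 = 0.305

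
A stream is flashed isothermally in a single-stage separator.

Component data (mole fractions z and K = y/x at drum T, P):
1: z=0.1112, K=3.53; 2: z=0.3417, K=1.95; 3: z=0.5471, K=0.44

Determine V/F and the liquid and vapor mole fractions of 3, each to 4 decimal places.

Material balance + equilibrium reduce to Σ zᵢ(Kᵢ−1)/(1+V/F(Kᵢ−1)) = 0.
Check two-phase: ΣzᵢKᵢ = 1.2996 > 1 and Σzᵢ/Kᵢ = 1.4501 > 1, so g(0) = 0.2996 > 0 and g(1) = -0.4501 < 0.
Iterate (Newton) starting at V/F = 0.57:
  V/F = 0.5700: g = -0.12424, g' = -0.6193 → V/F = 0.3694
  V/F = 0.3694: g = -0.00056, g' = -0.6319 → V/F = 0.3685
Converged at V/F = 0.3685.
Compositions from xᵢ = zᵢ/(1+V/F(Kᵢ−1)), yᵢ = Kᵢxᵢ:
  1: x = 0.0575, y = 0.2031
  2: x = 0.2531, y = 0.4935
  3: x = 0.6894, y = 0.3033

V/F = 0.3685, x_3 = 0.6894, y_3 = 0.3033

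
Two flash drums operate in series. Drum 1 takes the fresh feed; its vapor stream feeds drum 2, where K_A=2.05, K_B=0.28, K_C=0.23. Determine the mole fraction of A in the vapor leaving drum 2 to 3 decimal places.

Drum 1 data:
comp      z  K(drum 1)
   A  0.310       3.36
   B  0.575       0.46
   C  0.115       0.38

y_A (drum 2) = 0.839

Drum 1:
Newton iteration, ψ₁⁰ = 0.63:
  ψ₁ = 0.630: g = -0.2934, g' = -0.783 → ψ₁ = 0.255
  ψ₁ = 0.255: g = 0.0115, g' = -0.960 → ψ₁ = 0.267
  ψ₁ = 0.267: g = 0.0001, g' = -0.941 → ψ₁ = 0.268
Converged at ψ₁ = 0.268.
Drum-1 compositions:
  A: x = 0.190, y = 0.638
  B: x = 0.672, y = 0.309
  C: x = 0.138, y = 0.052
Drum-2 feed = drum-1 vapor: z₂ = (0.6384, 0.3092, 0.0524).
Drum 2:
Iterate (Newton) starting at ψ₂ = 0.5:
  ψ₂ = 0.500: g = 0.0262, g' = -0.776 → ψ₂ = 0.534
  ψ₂ = 0.534: g = -0.0004, g' = -0.801 → ψ₂ = 0.533
Converged at ψ₂ = 0.533.
  A: x = 0.409, y = 0.839
  B: x = 0.502, y = 0.141
  C: x = 0.089, y = 0.020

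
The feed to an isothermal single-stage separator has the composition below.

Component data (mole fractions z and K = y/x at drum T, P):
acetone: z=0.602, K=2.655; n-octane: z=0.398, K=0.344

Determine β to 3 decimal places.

β = 0.677

Rachford–Rice: g(β) = Σ zᵢ(Kᵢ−1)/(1+β(Kᵢ−1)) = 0.
Check two-phase: ΣzᵢKᵢ = 1.735 > 1 and Σzᵢ/Kᵢ = 1.384 > 1, so g(0) = 0.735 > 0 and g(1) = -0.384 < 0.
Binary case is linear: z₁(K₁−1)(1+β(K₂−1)) + z₂(K₂−1)(1+β(K₁−1)) = 0
⇒ β = [z₁(K₁−1)+z₂(K₂−1)] / [−(K₁−1)(K₂−1)] = 0.7352/1.0857 = 0.677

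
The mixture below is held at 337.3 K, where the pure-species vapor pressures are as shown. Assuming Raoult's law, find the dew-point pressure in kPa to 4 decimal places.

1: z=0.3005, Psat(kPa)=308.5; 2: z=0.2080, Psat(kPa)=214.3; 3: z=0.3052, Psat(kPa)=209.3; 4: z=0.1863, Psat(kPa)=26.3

At the dew point ψ → 1, so Σzᵢ/Kᵢ = 1 with Kᵢ = Pᵢˢᵃᵗ/P ⇒ 1/P = Σzᵢ/Pᵢˢᵃᵗ.
1/P = 0.3005/308.5 + 0.2080/214.3 + 0.3052/209.3 + 0.1863/26.3 = 0.0104865 ⇒ P = 95.3606 kPa

Pdew = 95.3606 kPa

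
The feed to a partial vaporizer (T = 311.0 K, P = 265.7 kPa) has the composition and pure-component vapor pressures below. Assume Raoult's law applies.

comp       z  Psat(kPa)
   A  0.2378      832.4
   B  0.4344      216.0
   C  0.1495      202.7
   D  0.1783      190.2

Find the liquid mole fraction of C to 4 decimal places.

x_C = 0.1802

Raoult's law: Kᵢ = Pᵢˢᵃᵗ/P = Pᵢˢᵃᵗ/265.7.
  K_A = 832.4/265.7 = 3.132857, K_B = 216.0/265.7 = 0.812947, K_C = 202.7/265.7 = 0.762890, K_D = 190.2/265.7 = 0.715845
Rachford–Rice: g(V/F) = Σ zᵢ(Kᵢ−1)/(1+V/F(Kᵢ−1)) = 0.
Check two-phase: ΣzᵢKᵢ = 1.3398 > 1 and Σzᵢ/Kᵢ = 1.0553 > 1, so g(0) = 0.3398 > 0 and g(1) = -0.0553 < 0.
Newton iteration, V/F⁰ = 0.5:
  V/F = 0.5000: g = 0.05653, g' = -0.3022 → V/F = 0.6871
  V/F = 0.6871: g = 0.00718, g' = -0.2322 → V/F = 0.7180
  V/F = 0.7180: g = 0.00013, g' = -0.2240 → V/F = 0.7186
Converged at V/F = 0.7186.
Compositions from xᵢ = zᵢ/(1+V/F(Kᵢ−1)), yᵢ = Kᵢxᵢ:
  A: x = 0.0939, y = 0.2942
  B: x = 0.5019, y = 0.4080
  C: x = 0.1802, y = 0.1375
  D: x = 0.2240, y = 0.1604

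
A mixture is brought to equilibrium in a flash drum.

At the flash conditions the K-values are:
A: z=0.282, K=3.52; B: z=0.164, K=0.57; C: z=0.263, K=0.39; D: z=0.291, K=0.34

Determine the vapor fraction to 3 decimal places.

Iterate (Newton) starting at ψ = 0.5:
  ψ = 0.500: g = -0.2929, g' = -0.885 → ψ = 0.169
  ψ = 0.169: g = 0.0273, g' = -1.198 → ψ = 0.192
Converged at ψ = 0.192.

ψ = 0.192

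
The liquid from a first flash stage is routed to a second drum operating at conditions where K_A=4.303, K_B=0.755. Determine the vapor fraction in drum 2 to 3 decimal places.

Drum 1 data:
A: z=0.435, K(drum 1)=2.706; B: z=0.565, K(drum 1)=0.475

Drum 1:
Let ψ₁ = V/F and solve Σ zᵢ(Kᵢ−1)/(1+ψ₁(Kᵢ−1)) = 0.
Feasibility: ΣzᵢKᵢ = 1.445, Σzᵢ/Kᵢ = 1.350 — both > 1, two phases present.
Newton iteration, ψ₁⁰ = 0.5:
  ψ₁ = 0.500: g = -0.0017, g' = -0.655 → ψ₁ = 0.497
Converged at ψ₁ = 0.497.
Drum-1 compositions:
  A: x = 0.235, y = 0.637
  B: x = 0.765, y = 0.363
Drum-2 feed = drum-1 liquid: z₂ = (0.2353, 0.7647).
Drum 2:
Rachford–Rice: g(ψ₂) = Σ zᵢ(Kᵢ−1)/(1+ψ₂(Kᵢ−1)) = 0.
Check two-phase: ΣzᵢKᵢ = 1.590 > 1 and Σzᵢ/Kᵢ = 1.068 > 1, so g(0) = 0.590 > 0 and g(1) = -0.068 < 0.
Binary case is linear: z₁(K₁−1)(1+ψ₂(K₂−1)) + z₂(K₂−1)(1+ψ₂(K₁−1)) = 0
⇒ ψ₂ = [z₁(K₁−1)+z₂(K₂−1)] / [−(K₁−1)(K₂−1)] = 0.5899/0.8092 = 0.729
  A: x = 0.069, y = 0.297
  B: x = 0.931, y = 0.703

V/F (drum 2) = 0.729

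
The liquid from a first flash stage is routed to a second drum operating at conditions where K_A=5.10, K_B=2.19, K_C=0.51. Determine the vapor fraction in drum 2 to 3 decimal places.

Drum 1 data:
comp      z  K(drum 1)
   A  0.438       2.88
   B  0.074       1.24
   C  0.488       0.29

Drum 1:
Material balance + equilibrium reduce to Σ zᵢ(Kᵢ−1)/(1+ψ₁(Kᵢ−1)) = 0.
Feasibility: ΣzᵢKᵢ = 1.495, Σzᵢ/Kᵢ = 1.895 — both > 1, two phases present.
Newton–Raphson from ψ₁ = 0.63:
  ψ₁ = 0.630: g = -0.2345, g' = -1.133 → ψ₁ = 0.423
  ψ₁ = 0.423: g = -0.0204, g' = -0.986 → ψ₁ = 0.402
Converged at ψ₁ = 0.402.
Drum-1 compositions:
  A: x = 0.249, y = 0.718
  B: x = 0.067, y = 0.084
  C: x = 0.683, y = 0.198
Drum-2 feed = drum-1 liquid: z₂ = (0.2494, 0.0675, 0.6831).
Drum 2:
Iterate (Newton) starting at ψ₂ = 0.5:
  ψ₂ = 0.500: g = -0.0578, g' = -0.776 → ψ₂ = 0.426
  ψ₂ = 0.426: g = 0.0029, g' = -0.860 → ψ₂ = 0.429
Converged at ψ₂ = 0.429.
  A: x = 0.090, y = 0.461
  B: x = 0.045, y = 0.098
  C: x = 0.865, y = 0.441

V/F (drum 2) = 0.429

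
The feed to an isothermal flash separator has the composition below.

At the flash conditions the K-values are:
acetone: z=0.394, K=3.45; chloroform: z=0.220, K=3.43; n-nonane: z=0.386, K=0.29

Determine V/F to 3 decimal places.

Rachford–Rice: g(V/F) = Σ zᵢ(Kᵢ−1)/(1+V/F(Kᵢ−1)) = 0.
Check two-phase: ΣzᵢKᵢ = 2.226 > 1 and Σzᵢ/Kᵢ = 1.509 > 1, so g(0) = 1.226 > 0 and g(1) = -0.509 < 0.
Iterate (Newton) starting at V/F = 0.51:
  V/F = 0.510: g = 0.2382, g' = -1.205 → V/F = 0.708
  V/F = 0.708: g = -0.0013, g' = -1.278 → V/F = 0.707
Converged at V/F = 0.707.

V/F = 0.707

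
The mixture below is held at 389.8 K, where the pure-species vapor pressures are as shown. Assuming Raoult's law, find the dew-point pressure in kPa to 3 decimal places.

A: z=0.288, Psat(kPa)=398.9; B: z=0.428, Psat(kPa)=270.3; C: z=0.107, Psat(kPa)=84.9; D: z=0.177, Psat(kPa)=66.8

Pdew = 160.890 kPa

At the dew point ψ → 1, so Σzᵢ/Kᵢ = 1 with Kᵢ = Pᵢˢᵃᵗ/P ⇒ 1/P = Σzᵢ/Pᵢˢᵃᵗ.
1/P = 0.288/398.9 + 0.428/270.3 + 0.107/84.9 + 0.177/66.8 = 0.006215 ⇒ P = 160.890 kPa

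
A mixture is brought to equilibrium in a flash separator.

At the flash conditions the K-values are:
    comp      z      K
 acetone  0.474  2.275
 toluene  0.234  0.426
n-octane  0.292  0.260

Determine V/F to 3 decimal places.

V/F = 0.296

Iterate (Newton) starting at V/F = 0.5:
  V/F = 0.500: g = -0.1623, g' = -0.842 → V/F = 0.307
  V/F = 0.307: g = -0.0085, g' = -0.779 → V/F = 0.296
Converged at V/F = 0.296.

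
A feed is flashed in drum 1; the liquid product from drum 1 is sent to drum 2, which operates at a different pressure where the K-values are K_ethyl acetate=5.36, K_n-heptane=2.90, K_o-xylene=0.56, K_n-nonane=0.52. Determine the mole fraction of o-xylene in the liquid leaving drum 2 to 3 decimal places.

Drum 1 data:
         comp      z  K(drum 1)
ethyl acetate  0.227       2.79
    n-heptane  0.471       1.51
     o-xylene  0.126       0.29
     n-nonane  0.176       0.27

x_o-xylene (drum 2) = 0.332

Drum 1:
Material balance + equilibrium reduce to Σ zᵢ(Kᵢ−1)/(1+ψ₁(Kᵢ−1)) = 0.
Check two-phase: ΣzᵢKᵢ = 1.429 > 1 and Σzᵢ/Kᵢ = 1.480 > 1, so g(0) = 0.429 > 0 and g(1) = -0.480 < 0.
Newton–Raphson from ψ₁ = 0.5:
  ψ₁ = 0.500: g = 0.0648, g' = -0.666 → ψ₁ = 0.597
  ψ₁ = 0.597: g = -0.0027, g' = -0.728 → ψ₁ = 0.594
Converged at ψ₁ = 0.594.
Drum-1 compositions:
  ethyl acetate: x = 0.110, y = 0.307
  n-heptane: x = 0.362, y = 0.546
  o-xylene: x = 0.218, y = 0.063
  n-nonane: x = 0.311, y = 0.084
Drum-2 feed = drum-1 liquid: z₂ = (0.1101, 0.3615, 0.2178, 0.3106).
Drum 2:
Rachford–Rice: g(ψ₂) = Σ zᵢ(Kᵢ−1)/(1+ψ₂(Kᵢ−1)) = 0.
Feasibility: ΣzᵢKᵢ = 1.922, Σzᵢ/Kᵢ = 1.131 — both > 1, two phases present.
Newton iteration, ψ₂⁰ = 0.69:
  ψ₂ = 0.690: g = 0.0564, g' = -0.622 → ψ₂ = 0.781
  ψ₂ = 0.781: g = 0.0011, g' = -0.600 → ψ₂ = 0.783
Converged at ψ₂ = 0.783.
  ethyl acetate: x = 0.025, y = 0.134
  n-heptane: x = 0.145, y = 0.422
  o-xylene: x = 0.332, y = 0.186
  n-nonane: x = 0.497, y = 0.259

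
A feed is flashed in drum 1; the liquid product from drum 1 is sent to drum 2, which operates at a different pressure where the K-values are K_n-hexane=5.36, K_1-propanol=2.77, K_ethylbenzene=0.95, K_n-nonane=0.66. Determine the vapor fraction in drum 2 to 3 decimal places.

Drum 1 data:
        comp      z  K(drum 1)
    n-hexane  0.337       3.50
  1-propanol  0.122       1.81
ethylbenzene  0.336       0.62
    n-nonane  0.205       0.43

Drum 1:
Material balance + equilibrium reduce to Σ zᵢ(Kᵢ−1)/(1+ψ₁(Kᵢ−1)) = 0.
Check two-phase: ΣzᵢKᵢ = 1.697 > 1 and Σzᵢ/Kᵢ = 1.182 > 1, so g(0) = 0.697 > 0 and g(1) = -0.182 < 0.
Iterate (Newton) starting at ψ₁ = 0.5:
  ψ₁ = 0.500: g = 0.1237, g' = -0.661 → ψ₁ = 0.687
  ψ₁ = 0.687: g = 0.0085, g' = -0.587 → ψ₁ = 0.702
Converged at ψ₁ = 0.702.
Drum-1 compositions:
  n-hexane: x = 0.122, y = 0.428
  1-propanol: x = 0.078, y = 0.141
  ethylbenzene: x = 0.458, y = 0.284
  n-nonane: x = 0.342, y = 0.147
Drum-2 feed = drum-1 liquid: z₂ = (0.1223, 0.0778, 0.4582, 0.3417).
Drum 2:
Newton–Raphson from ψ₂ = 0.66:
  ψ₂ = 0.660: g = 0.0276, g' = -0.273 → ψ₂ = 0.761
  ψ₂ = 0.761: g = 0.0017, g' = -0.242 → ψ₂ = 0.768
Converged at ψ₂ = 0.768.
  n-hexane: x = 0.028, y = 0.151
  1-propanol: x = 0.033, y = 0.091
  ethylbenzene: x = 0.476, y = 0.453
  n-nonane: x = 0.462, y = 0.305

V/F (drum 2) = 0.768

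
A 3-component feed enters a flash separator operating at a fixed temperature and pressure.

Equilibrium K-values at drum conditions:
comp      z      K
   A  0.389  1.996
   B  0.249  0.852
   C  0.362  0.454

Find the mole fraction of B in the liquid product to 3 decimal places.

x_B = 0.263

Iterate (Newton) starting at ψ = 0.5:
  ψ = 0.500: g = -0.0530, g' = -0.383 → ψ = 0.361
Converged at ψ = 0.361.
Compositions from xᵢ = zᵢ/(1+ψ(Kᵢ−1)), yᵢ = Kᵢxᵢ:
  A: x = 0.286, y = 0.571
  B: x = 0.263, y = 0.224
  C: x = 0.451, y = 0.205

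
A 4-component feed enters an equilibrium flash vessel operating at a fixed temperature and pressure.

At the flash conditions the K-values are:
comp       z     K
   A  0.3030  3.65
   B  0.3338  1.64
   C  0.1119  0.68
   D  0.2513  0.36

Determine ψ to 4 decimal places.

Newton iteration, ψ⁰ = 0.5:
  ψ = 0.5000: g = 0.22805, g' = -0.7109 → ψ = 0.8208
  ψ = 0.8208: g = 0.00559, g' = -0.7477 → ψ = 0.8282
Converged at ψ = 0.8282.

ψ = 0.8282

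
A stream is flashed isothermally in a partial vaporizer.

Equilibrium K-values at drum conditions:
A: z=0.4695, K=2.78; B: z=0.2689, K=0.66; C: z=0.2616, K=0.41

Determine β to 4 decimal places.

β = 0.6823

Material balance + equilibrium reduce to Σ zᵢ(Kᵢ−1)/(1+β(Kᵢ−1)) = 0.
Check two-phase: ΣzᵢKᵢ = 1.5899 > 1 and Σzᵢ/Kᵢ = 1.2144 > 1, so g(0) = 0.5899 > 0 and g(1) = -0.2144 < 0.
Iterate (Newton) starting at β = 0.5:
  β = 0.5000: g = 0.11310, g' = -0.6448 → β = 0.6754
  β = 0.6754: g = 0.00421, g' = -0.6108 → β = 0.6823
Converged at β = 0.6823.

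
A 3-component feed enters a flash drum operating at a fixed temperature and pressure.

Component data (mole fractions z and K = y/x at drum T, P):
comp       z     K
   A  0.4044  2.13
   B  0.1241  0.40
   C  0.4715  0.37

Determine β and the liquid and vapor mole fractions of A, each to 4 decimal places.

Let β = V/F and solve Σ zᵢ(Kᵢ−1)/(1+β(Kᵢ−1)) = 0.
Feasibility: ΣzᵢKᵢ = 1.0855, Σzᵢ/Kᵢ = 1.7744 — both > 1, two phases present.
Iterate (Newton) starting at β = 0.5:
  β = 0.5000: g = -0.24802, g' = -0.7008 → β = 0.1461
  β = 0.1461: g = -0.01656, g' = -0.6611 → β = 0.1211
  β = 0.1211: g = 0.00012, g' = -0.6708 → β = 0.1212
Converged at β = 0.1212.
Compositions from xᵢ = zᵢ/(1+β(Kᵢ−1)), yᵢ = Kᵢxᵢ:
  A: x = 0.3557, y = 0.7576
  B: x = 0.1338, y = 0.0535
  C: x = 0.5105, y = 0.1889

β = 0.1212, x_A = 0.3557, y_A = 0.7576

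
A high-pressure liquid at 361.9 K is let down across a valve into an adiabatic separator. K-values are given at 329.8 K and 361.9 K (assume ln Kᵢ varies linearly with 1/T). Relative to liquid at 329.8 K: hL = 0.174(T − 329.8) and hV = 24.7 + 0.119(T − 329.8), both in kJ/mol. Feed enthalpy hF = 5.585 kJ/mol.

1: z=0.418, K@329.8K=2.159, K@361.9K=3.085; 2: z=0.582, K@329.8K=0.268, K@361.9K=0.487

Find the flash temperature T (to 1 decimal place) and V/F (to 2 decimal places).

Adiabatic flash: solve Rachford–Rice at each trial T, then check hF = ψ·hV(T) + (1−ψ)·hL(T).
  T = 329.8 K: K = (2.159, 0.268), RR gives ψ = 0.069, H_out = 1.701 kJ/mol
  T = 361.9 K: K = (3.085, 0.487), RR gives ψ = 0.536, H_out = 17.871 kJ/mol
  T = 345.9 K: K = (2.604, 0.367), RR gives ψ = 0.297, H_out = 9.876 kJ/mol
  T = 337.9 K: K = (2.378, 0.315), RR gives ψ = 0.188, H_out = 5.962 kJ/mol
  T = 333.9 K: K = (2.268, 0.291), RR gives ψ = 0.131, H_out = 3.914 kJ/mol
  T = 335.9 K: K = (2.323, 0.303), RR gives ψ = 0.160, H_out = 4.949 kJ/mol
Linear interpolation between T = 335.9 (H_out = 4.949) and T = 337.9 (H_out = 5.962) on hF = 5.585 gives T ≈ 337.2 K, at which ψ = 0.18.

T = 337.2 K, V/F = 0.18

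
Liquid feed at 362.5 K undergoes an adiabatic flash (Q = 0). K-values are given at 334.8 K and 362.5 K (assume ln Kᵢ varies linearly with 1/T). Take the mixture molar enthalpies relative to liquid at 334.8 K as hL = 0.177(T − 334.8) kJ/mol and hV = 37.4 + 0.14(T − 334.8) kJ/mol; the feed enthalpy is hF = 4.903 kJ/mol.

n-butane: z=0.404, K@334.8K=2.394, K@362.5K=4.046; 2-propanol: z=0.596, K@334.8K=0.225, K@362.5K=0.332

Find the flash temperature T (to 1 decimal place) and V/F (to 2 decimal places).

Adiabatic flash: solve Rachford–Rice at each trial T, then check hF = ψ·hV(T) + (1−ψ)·hL(T).
  T = 334.8 K: K = (2.394, 0.225), RR gives ψ = 0.094, H_out = 3.506 kJ/mol
  T = 362.5 K: K = (4.046, 0.332), RR gives ψ = 0.409, H_out = 19.785 kJ/mol
  T = 348.6 K: K = (3.142, 0.275), RR gives ψ = 0.279, H_out = 12.741 kJ/mol
  T = 341.7 K: K = (2.750, 0.249), RR gives ψ = 0.198, H_out = 8.563 kJ/mol
  T = 338.2 K: K = (2.565, 0.237), RR gives ψ = 0.149, H_out = 6.139 kJ/mol
  T = 336.5 K: K = (2.479, 0.231), RR gives ψ = 0.122, H_out = 4.862 kJ/mol
Linear interpolation between T = 336.5 (H_out = 4.862) and T = 338.2 (H_out = 6.139) on hF = 4.903 gives T ≈ 336.6 K, at which ψ = 0.12.

T = 336.6 K, V/F = 0.12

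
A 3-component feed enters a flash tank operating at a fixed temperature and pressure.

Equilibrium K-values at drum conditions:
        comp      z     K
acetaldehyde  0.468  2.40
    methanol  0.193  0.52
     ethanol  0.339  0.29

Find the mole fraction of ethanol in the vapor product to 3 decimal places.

Let ψ = V/F and solve Σ zᵢ(Kᵢ−1)/(1+ψ(Kᵢ−1)) = 0.
g(0) = ΣzᵢKᵢ − 1 = 0.322 and g(1) = 1 − Σzᵢ/Kᵢ = -0.735, so a root lies in (0, 1).
Newton iteration, ψ⁰ = 0.5:
  ψ = 0.500: g = -0.1096, g' = -0.805 → ψ = 0.364
  ψ = 0.364: g = -0.0027, g' = -0.779 → ψ = 0.360
Converged at ψ = 0.360.
Compositions from xᵢ = zᵢ/(1+ψ(Kᵢ−1)), yᵢ = Kᵢxᵢ:
  acetaldehyde: x = 0.311, y = 0.747
  methanol: x = 0.233, y = 0.121
  ethanol: x = 0.456, y = 0.132

y_ethanol = 0.132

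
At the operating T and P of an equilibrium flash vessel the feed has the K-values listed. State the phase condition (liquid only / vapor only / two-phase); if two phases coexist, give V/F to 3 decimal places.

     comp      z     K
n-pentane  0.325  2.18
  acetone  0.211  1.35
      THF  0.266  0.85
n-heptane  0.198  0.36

two-phase, V/F = 0.689

ΣzᵢKᵢ = 1.291; Σzᵢ/Kᵢ = 1.168.
Both exceed 1, so a two-phase solution exists.
Rachford–Rice: g(ψ) = Σ zᵢ(Kᵢ−1)/(1+ψ(Kᵢ−1)) = 0.
Newton–Raphson from ψ = 0.43:
  ψ = 0.430: g = 0.1011, g' = -0.380 → ψ = 0.696
  ψ = 0.696: g = -0.0032, g' = -0.424 → ψ = 0.689
Converged at ψ = 0.689.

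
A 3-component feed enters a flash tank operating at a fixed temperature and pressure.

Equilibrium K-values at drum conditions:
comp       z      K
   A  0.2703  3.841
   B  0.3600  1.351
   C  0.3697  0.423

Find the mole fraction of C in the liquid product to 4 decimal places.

Material balance + equilibrium reduce to Σ zᵢ(Kᵢ−1)/(1+ψ(Kᵢ−1)) = 0.
Feasibility: ΣzᵢKᵢ = 1.6810, Σzᵢ/Kᵢ = 1.2108 — both > 1, two phases present.
Newton–Raphson from ψ = 0.65:
  ψ = 0.6500: g = 0.03132, g' = -0.6138 → ψ = 0.7010
  ψ = 0.7010: g = -0.00011, g' = -0.6194 → ψ = 0.7008
Converged at ψ = 0.7008.
Compositions from xᵢ = zᵢ/(1+ψ(Kᵢ−1)), yᵢ = Kᵢxᵢ:
  A: x = 0.0904, y = 0.3471
  B: x = 0.2889, y = 0.3903
  C: x = 0.6207, y = 0.2626

x_C = 0.6207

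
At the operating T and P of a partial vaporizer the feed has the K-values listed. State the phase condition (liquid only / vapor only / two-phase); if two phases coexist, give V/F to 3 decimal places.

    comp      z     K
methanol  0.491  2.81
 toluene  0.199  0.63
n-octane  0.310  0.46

ΣzᵢKᵢ = 1.648; Σzᵢ/Kᵢ = 1.165.
Both exceed 1, so a two-phase solution exists.
Iterate (Newton) starting at ψ = 0.5:
  ψ = 0.500: g = 0.1469, g' = -0.654 → ψ = 0.725
  ψ = 0.725: g = 0.0089, g' = -0.596 → ψ = 0.739
Converged at ψ = 0.739.

two-phase, V/F = 0.739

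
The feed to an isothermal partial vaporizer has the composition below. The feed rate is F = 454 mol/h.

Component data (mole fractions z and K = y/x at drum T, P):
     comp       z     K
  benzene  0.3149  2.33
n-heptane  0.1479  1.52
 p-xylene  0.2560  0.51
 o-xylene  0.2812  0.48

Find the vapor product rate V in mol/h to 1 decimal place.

V = 178.2 mol/h

Material balance + equilibrium reduce to Σ zᵢ(Kᵢ−1)/(1+β(Kᵢ−1)) = 0.
Feasibility: ΣzᵢKᵢ = 1.2241, Σzᵢ/Kᵢ = 1.3202 — both > 1, two phases present.
Newton–Raphson from β = 0.5:
  β = 0.5000: g = -0.05117, g' = -0.4728 → β = 0.3918
  β = 0.3918: g = 0.00036, g' = -0.4824 → β = 0.3925
Converged at β = 0.3925.
Then V = β·F = 0.3925·454 = 178.2 mol/h and L = F − V = 275.8 mol/h.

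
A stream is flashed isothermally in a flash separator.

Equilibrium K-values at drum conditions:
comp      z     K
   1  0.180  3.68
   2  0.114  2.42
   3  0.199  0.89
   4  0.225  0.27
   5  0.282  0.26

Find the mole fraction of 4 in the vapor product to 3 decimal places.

y_4 = 0.070

Material balance + equilibrium reduce to Σ zᵢ(Kᵢ−1)/(1+ψ(Kᵢ−1)) = 0.
Feasibility: ΣzᵢKᵢ = 1.249, Σzᵢ/Kᵢ = 2.238 — both > 1, two phases present.
Iterate (Newton) starting at ψ = 0.5:
  ψ = 0.500: g = -0.3122, g' = -1.004 → ψ = 0.189
  ψ = 0.189: g = -0.0076, g' = -1.085 → ψ = 0.182
Converged at ψ = 0.182.
Compositions from xᵢ = zᵢ/(1+ψ(Kᵢ−1)), yᵢ = Kᵢxᵢ:
  1: x = 0.121, y = 0.445
  2: x = 0.091, y = 0.219
  3: x = 0.203, y = 0.181
  4: x = 0.259, y = 0.070
  5: x = 0.326, y = 0.085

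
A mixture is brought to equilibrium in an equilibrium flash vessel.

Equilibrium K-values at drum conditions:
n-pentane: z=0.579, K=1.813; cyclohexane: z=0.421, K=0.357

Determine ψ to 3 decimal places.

Binary case is linear: z₁(K₁−1)(1+ψ(K₂−1)) + z₂(K₂−1)(1+ψ(K₁−1)) = 0
⇒ ψ = [z₁(K₁−1)+z₂(K₂−1)] / [−(K₁−1)(K₂−1)] = 0.2000/0.5228 = 0.383

ψ = 0.383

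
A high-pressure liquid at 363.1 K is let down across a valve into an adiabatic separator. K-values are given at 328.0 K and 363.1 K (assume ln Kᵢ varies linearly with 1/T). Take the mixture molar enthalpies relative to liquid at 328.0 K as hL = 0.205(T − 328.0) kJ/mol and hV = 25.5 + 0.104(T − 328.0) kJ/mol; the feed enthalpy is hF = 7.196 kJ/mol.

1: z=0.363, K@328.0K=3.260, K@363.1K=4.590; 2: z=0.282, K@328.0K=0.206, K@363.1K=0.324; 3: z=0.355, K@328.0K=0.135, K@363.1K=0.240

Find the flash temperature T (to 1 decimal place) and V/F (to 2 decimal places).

Adiabatic flash: solve Rachford–Rice at each trial T, then check hF = ψ·hV(T) + (1−ψ)·hL(T).
  T = 328.0 K: K = (3.260, 0.206, 0.135), RR gives ψ = 0.154, H_out = 3.914 kJ/mol
  T = 363.1 K: K = (4.590, 0.324, 0.240), RR gives ψ = 0.324, H_out = 14.315 kJ/mol
  T = 345.6 K: K = (3.904, 0.262, 0.183), RR gives ψ = 0.244, H_out = 9.405 kJ/mol
  T = 336.8 K: K = (3.576, 0.233, 0.158), RR gives ψ = 0.201, H_out = 6.756 kJ/mol
  T = 341.2 K: K = (3.738, 0.247, 0.170), RR gives ψ = 0.223, H_out = 8.100 kJ/mol
  T = 339.0 K: K = (3.657, 0.240, 0.164), RR gives ψ = 0.212, H_out = 7.433 kJ/mol
Linear interpolation between T = 336.8 (H_out = 6.756) and T = 339.0 (H_out = 7.433) on hF = 7.196 gives T ≈ 338.2 K, at which ψ = 0.21.

T = 338.2 K, V/F = 0.21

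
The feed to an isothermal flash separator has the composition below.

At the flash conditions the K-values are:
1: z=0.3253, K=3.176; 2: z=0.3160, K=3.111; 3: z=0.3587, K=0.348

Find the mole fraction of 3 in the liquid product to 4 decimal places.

x_3 = 0.7668

Rachford–Rice: g(β) = Σ zᵢ(Kᵢ−1)/(1+β(Kᵢ−1)) = 0.
Feasibility: ΣzᵢKᵢ = 2.1411, Σzᵢ/Kᵢ = 1.2347 — both > 1, two phases present.
Newton iteration, β⁰ = 0.68:
  β = 0.6800: g = 0.13921, g' = -0.9800 → β = 0.8220
  β = 0.8220: g = -0.00631, g' = -1.0944 → β = 0.8163
Converged at β = 0.8163.
Compositions from xᵢ = zᵢ/(1+β(Kᵢ−1)), yᵢ = Kᵢxᵢ:
  1: x = 0.1172, y = 0.3721
  2: x = 0.1160, y = 0.3610
  3: x = 0.7668, y = 0.2668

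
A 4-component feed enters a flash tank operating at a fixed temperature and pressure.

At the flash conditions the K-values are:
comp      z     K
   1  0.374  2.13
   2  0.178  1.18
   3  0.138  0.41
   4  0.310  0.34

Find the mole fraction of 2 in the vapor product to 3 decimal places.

Material balance + equilibrium reduce to Σ zᵢ(Kᵢ−1)/(1+ψ(Kᵢ−1)) = 0.
g(0) = ΣzᵢKᵢ − 1 = 0.169 and g(1) = 1 − Σzᵢ/Kᵢ = -0.575, so a root lies in (0, 1).
Iterate (Newton) starting at ψ = 0.5:
  ψ = 0.500: g = -0.1214, g' = -0.597 → ψ = 0.297
  ψ = 0.297: g = -0.0062, g' = -0.552 → ψ = 0.285
Converged at ψ = 0.285.
Compositions from xᵢ = zᵢ/(1+ψ(Kᵢ−1)), yᵢ = Kᵢxᵢ:
  1: x = 0.283, y = 0.602
  2: x = 0.169, y = 0.200
  3: x = 0.166, y = 0.068
  4: x = 0.382, y = 0.130

y_2 = 0.200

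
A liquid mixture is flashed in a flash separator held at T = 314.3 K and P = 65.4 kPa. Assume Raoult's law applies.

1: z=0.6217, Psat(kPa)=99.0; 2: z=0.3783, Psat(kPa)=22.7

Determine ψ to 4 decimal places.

ψ = 0.2159

Raoult's law: Kᵢ = Pᵢˢᵃᵗ/P = Pᵢˢᵃᵗ/65.4.
  K_1 = 99.0/65.4 = 1.513761, K_2 = 22.7/65.4 = 0.347095
Material balance + equilibrium reduce to Σ zᵢ(Kᵢ−1)/(1+ψ(Kᵢ−1)) = 0.
Check two-phase: ΣzᵢKᵢ = 1.0724 > 1 and Σzᵢ/Kᵢ = 1.5006 > 1, so g(0) = 0.0724 > 0 and g(1) = -0.5006 < 0.
Binary case is linear: z₁(K₁−1)(1+ψ(K₂−1)) + z₂(K₂−1)(1+ψ(K₁−1)) = 0
⇒ ψ = [z₁(K₁−1)+z₂(K₂−1)] / [−(K₁−1)(K₂−1)] = 0.07241/0.33544 = 0.2159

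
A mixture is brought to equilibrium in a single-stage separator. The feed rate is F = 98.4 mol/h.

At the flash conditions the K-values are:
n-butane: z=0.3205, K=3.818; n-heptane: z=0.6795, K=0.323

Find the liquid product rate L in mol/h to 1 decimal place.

L = 75.5 mol/h

Binary case is linear: z₁(K₁−1)(1+β(K₂−1)) + z₂(K₂−1)(1+β(K₁−1)) = 0
⇒ β = [z₁(K₁−1)+z₂(K₂−1)] / [−(K₁−1)(K₂−1)] = 0.44315/1.90779 = 0.2323
Then V = β·F = 0.2323·98.4 = 22.9 mol/h and L = F − V = 75.5 mol/h.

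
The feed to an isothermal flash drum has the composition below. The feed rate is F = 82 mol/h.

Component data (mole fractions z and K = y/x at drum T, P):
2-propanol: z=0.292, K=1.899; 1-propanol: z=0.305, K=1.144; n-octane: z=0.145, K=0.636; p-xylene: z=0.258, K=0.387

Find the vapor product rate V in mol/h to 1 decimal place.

V = 23.5 mol/h

Newton–Raphson from β = 0.53:
  β = 0.530: g = -0.0811, g' = -0.356 → β = 0.302
  β = 0.302: g = -0.0049, g' = -0.322 → β = 0.287
Converged at β = 0.287.
Then V = β·F = 0.2870·82 = 23.5 mol/h and L = F − V = 58.5 mol/h.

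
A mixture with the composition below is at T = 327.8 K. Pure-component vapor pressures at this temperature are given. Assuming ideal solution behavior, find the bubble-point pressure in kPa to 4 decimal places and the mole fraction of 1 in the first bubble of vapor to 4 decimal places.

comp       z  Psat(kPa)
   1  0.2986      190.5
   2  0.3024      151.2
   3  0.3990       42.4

At the bubble point ψ → 0, so ΣzᵢKᵢ = 1 with Kᵢ = Pᵢˢᵃᵗ/P ⇒ P = ΣzᵢPᵢˢᵃᵗ.
P = 0.2986·190.5 + 0.3024·151.2 + 0.3990·42.4 = 119.5238 kPa
yᵢ = zᵢPᵢˢᵃᵗ/P ⇒ y_1 = 0.2986·190.5/119.5238 = 0.4759

Pbub = 119.5238 kPa, y_1 = 0.4759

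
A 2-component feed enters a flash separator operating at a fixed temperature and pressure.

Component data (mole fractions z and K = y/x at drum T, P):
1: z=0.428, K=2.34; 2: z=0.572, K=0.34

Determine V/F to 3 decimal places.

Rachford–Rice: g(V/F) = Σ zᵢ(Kᵢ−1)/(1+V/F(Kᵢ−1)) = 0.
Feasibility: ΣzᵢKᵢ = 1.196, Σzᵢ/Kᵢ = 1.865 — both > 1, two phases present.
Newton iteration, V/F⁰ = 0.5:
  V/F = 0.500: g = -0.2200, g' = -0.831 → V/F = 0.235
  V/F = 0.235: g = -0.0107, g' = -0.794 → V/F = 0.222
Converged at V/F = 0.222.

V/F = 0.222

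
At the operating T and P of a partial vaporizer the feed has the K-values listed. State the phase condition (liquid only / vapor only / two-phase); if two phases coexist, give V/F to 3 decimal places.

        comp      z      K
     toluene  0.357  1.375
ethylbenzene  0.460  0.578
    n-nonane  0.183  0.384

ΣzᵢKᵢ = 0.827; Σzᵢ/Kᵢ = 1.532.
Since ΣzᵢKᵢ < 1 the mixture is below its bubble point — single liquid phase.

liquid only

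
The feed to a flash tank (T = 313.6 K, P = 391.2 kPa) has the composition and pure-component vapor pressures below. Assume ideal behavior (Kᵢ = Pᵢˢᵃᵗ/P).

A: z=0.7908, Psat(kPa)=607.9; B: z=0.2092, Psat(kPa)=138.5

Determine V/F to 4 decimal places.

V/F = 0.8466

Raoult's law: Kᵢ = Pᵢˢᵃᵗ/P = Pᵢˢᵃᵗ/391.2.
  K_A = 607.9/391.2 = 1.553937, K_B = 138.5/391.2 = 0.354039
Material balance + equilibrium reduce to Σ zᵢ(Kᵢ−1)/(1+V/F(Kᵢ−1)) = 0.
Feasibility: ΣzᵢKᵢ = 1.3029, Σzᵢ/Kᵢ = 1.0998 — both > 1, two phases present.
Newton–Raphson from V/F = 0.5:
  V/F = 0.5000: g = 0.14344, g' = -0.3393 → V/F = 0.9228
  V/F = 0.9228: g = -0.04470, g' = -0.6413 → V/F = 0.8531
  V/F = 0.8531: g = -0.00355, g' = -0.5450 → V/F = 0.8466
Converged at V/F = 0.8466.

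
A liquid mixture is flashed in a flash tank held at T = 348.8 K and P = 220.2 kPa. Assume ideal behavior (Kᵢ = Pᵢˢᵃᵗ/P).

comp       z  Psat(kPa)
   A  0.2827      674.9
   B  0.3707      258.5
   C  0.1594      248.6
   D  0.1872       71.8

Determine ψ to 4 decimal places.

ψ = 0.8360

Raoult's law: Kᵢ = Pᵢˢᵃᵗ/P = Pᵢˢᵃᵗ/220.2.
  K_A = 674.9/220.2 = 3.064941, K_B = 258.5/220.2 = 1.173933, K_C = 248.6/220.2 = 1.128974, K_D = 71.8/220.2 = 0.326067
Let ψ = V/F and solve Σ zᵢ(Kᵢ−1)/(1+ψ(Kᵢ−1)) = 0.
Check two-phase: ΣzᵢKᵢ = 1.5426 > 1 and Σzᵢ/Kᵢ = 1.1233 > 1, so g(0) = 0.5426 > 0 and g(1) = -0.1233 < 0.
Iterate (Newton) starting at ψ = 0.38:
  ψ = 0.3800: g = 0.23758, g' = -0.5444 → ψ = 0.8164
  ψ = 0.8164: g = 0.01191, g' = -0.5981 → ψ = 0.8363
  ψ = 0.8363: g = -0.00021, g' = -0.6193 → ψ = 0.8360
Converged at ψ = 0.8360.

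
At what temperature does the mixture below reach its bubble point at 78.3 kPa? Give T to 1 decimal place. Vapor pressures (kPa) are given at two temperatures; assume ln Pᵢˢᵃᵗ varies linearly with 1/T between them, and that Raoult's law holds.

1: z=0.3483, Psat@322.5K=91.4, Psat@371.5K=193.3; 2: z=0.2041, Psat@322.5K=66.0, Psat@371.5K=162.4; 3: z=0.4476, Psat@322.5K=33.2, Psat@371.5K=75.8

Bubble-point temperature: ΣzᵢPᵢˢᵃᵗ(T) = P. Interpolate ln Pᵢˢᵃᵗ = aᵢ + bᵢ/T.
  T = 322.5 K: ΣzᵢPᵢˢᵃᵗ = 60.17 kPa
  T = 371.5 K: ΣzᵢPᵢˢᵃᵗ = 134.40 kPa
  T = 347.0 K: ΣzᵢPᵢˢᵃᵗ = 92.47 kPa
  T = 334.8 K: ΣzᵢPᵢˢᵃᵗ = 75.23 kPa
  T = 340.9 K: ΣzᵢPᵢˢᵃᵗ = 83.56 kPa
  T = 337.9 K: ΣzᵢPᵢˢᵃᵗ = 79.39 kPa
  T = 336.4 K: ΣzᵢPᵢˢᵃᵗ = 77.36 kPa
Interpolating between 336.4 K and 337.9 K gives T ≈ 337.1 K.

T = 337.1 K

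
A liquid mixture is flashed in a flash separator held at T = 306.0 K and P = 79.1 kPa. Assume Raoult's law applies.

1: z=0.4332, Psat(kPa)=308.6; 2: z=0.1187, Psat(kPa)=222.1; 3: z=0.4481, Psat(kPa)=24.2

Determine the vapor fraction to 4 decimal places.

Raoult's law: Kᵢ = Pᵢˢᵃᵗ/P = Pᵢˢᵃᵗ/79.1.
  K_1 = 308.6/79.1 = 3.901391, K_2 = 222.1/79.1 = 2.807838, K_3 = 24.2/79.1 = 0.305942
Material balance + equilibrium reduce to Σ zᵢ(Kᵢ−1)/(1+ψ(Kᵢ−1)) = 0.
Check two-phase: ΣzᵢKᵢ = 2.1605 > 1 and Σzᵢ/Kᵢ = 1.6180 > 1, so g(0) = 1.1605 > 0 and g(1) = -0.6180 < 0.
Newton iteration, ψ⁰ = 0.44:
  ψ = 0.4400: g = 0.22386, g' = -1.2713 → ψ = 0.6161
  ψ = 0.6161: g = 0.00908, g' = -1.2150 → ψ = 0.6236
  ψ = 0.6236: g = -0.00001, g' = -1.2188 → ψ = 0.6235
Converged at ψ = 0.6235.

ψ = 0.6235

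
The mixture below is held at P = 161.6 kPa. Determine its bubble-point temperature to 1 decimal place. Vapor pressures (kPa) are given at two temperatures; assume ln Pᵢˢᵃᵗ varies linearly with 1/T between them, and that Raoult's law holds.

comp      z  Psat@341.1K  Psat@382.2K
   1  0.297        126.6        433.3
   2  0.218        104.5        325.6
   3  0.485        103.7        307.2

T = 353.7 K

Bubble-point temperature: ΣzᵢPᵢˢᵃᵗ(T) = P. Interpolate ln Pᵢˢᵃᵗ = aᵢ + bᵢ/T.
  T = 341.1 K: ΣzᵢPᵢˢᵃᵗ = 110.68 kPa
  T = 382.2 K: ΣzᵢPᵢˢᵃᵗ = 348.66 kPa
  T = 361.6 K: ΣzᵢPᵢˢᵃᵗ = 202.56 kPa
  T = 351.4 K: ΣzᵢPᵢˢᵃᵗ = 151.26 kPa
  T = 356.5 K: ΣzᵢPᵢˢᵃᵗ = 175.40 kPa
  T = 353.9 K: ΣzᵢPᵢˢᵃᵗ = 162.73 kPa
Interpolating between 351.4 K and 353.9 K gives T ≈ 353.7 K.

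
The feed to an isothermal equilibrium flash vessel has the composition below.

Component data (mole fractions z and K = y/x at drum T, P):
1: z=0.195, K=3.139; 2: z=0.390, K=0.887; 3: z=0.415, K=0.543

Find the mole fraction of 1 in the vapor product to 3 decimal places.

y_1 = 0.385

Material balance + equilibrium reduce to Σ zᵢ(Kᵢ−1)/(1+ψ(Kᵢ−1)) = 0.
Feasibility: ΣzᵢKᵢ = 1.183, Σzᵢ/Kᵢ = 1.266 — both > 1, two phases present.
Newton–Raphson from ψ = 0.5:
  ψ = 0.500: g = -0.0910, g' = -0.360 → ψ = 0.247
  ψ = 0.247: g = 0.0138, g' = -0.497 → ψ = 0.275
Converged at ψ = 0.275.
Compositions from xᵢ = zᵢ/(1+ψ(Kᵢ−1)), yᵢ = Kᵢxᵢ:
  1: x = 0.123, y = 0.385
  2: x = 0.403, y = 0.357
  3: x = 0.475, y = 0.258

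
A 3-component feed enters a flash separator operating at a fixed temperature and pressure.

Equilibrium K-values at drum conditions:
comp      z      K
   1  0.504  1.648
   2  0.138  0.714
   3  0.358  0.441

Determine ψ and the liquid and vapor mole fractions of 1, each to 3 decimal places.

ψ = 0.268, x_1 = 0.429, y_1 = 0.708

Rachford–Rice: g(ψ) = Σ zᵢ(Kᵢ−1)/(1+ψ(Kᵢ−1)) = 0.
g(0) = ΣzᵢKᵢ − 1 = 0.087 and g(1) = 1 − Σzᵢ/Kᵢ = -0.311, so a root lies in (0, 1).
Newton–Raphson from ψ = 0.5:
  ψ = 0.500: g = -0.0771, g' = -0.352 → ψ = 0.281
  ψ = 0.281: g = -0.0039, g' = -0.322 → ψ = 0.268
Converged at ψ = 0.268.
Compositions from xᵢ = zᵢ/(1+ψ(Kᵢ−1)), yᵢ = Kᵢxᵢ:
  1: x = 0.429, y = 0.708
  2: x = 0.149, y = 0.107
  3: x = 0.421, y = 0.186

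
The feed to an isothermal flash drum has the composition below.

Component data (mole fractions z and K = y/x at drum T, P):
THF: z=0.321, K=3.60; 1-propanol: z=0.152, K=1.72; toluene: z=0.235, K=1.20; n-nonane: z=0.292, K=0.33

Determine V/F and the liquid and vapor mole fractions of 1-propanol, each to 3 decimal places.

V/F = 0.752, x_1-propanol = 0.099, y_1-propanol = 0.170

Material balance + equilibrium reduce to Σ zᵢ(Kᵢ−1)/(1+V/F(Kᵢ−1)) = 0.
g(0) = ΣzᵢKᵢ − 1 = 0.795 and g(1) = 1 − Σzᵢ/Kᵢ = -0.258, so a root lies in (0, 1).
Newton–Raphson from V/F = 0.5:
  V/F = 0.500: g = 0.1919, g' = -0.757 → V/F = 0.753
  V/F = 0.753: g = -0.0012, g' = -0.823 → V/F = 0.752
Converged at V/F = 0.752.
Compositions from xᵢ = zᵢ/(1+V/F(Kᵢ−1)), yᵢ = Kᵢxᵢ:
  THF: x = 0.109, y = 0.391
  1-propanol: x = 0.099, y = 0.170
  toluene: x = 0.204, y = 0.245
  n-nonane: x = 0.588, y = 0.194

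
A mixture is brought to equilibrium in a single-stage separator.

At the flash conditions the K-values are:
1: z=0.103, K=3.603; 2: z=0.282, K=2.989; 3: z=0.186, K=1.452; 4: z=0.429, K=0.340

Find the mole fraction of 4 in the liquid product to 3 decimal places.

x_4 = 0.674

Rachford–Rice: g(ψ) = Σ zᵢ(Kᵢ−1)/(1+ψ(Kᵢ−1)) = 0.
g(0) = ΣzᵢKᵢ − 1 = 0.630 and g(1) = 1 − Σzᵢ/Kᵢ = -0.513, so a root lies in (0, 1).
Newton iteration, ψ⁰ = 0.5:
  ψ = 0.500: g = 0.0437, g' = -0.854 → ψ = 0.551
Converged at ψ = 0.551.
Compositions from xᵢ = zᵢ/(1+ψ(Kᵢ−1)), yᵢ = Kᵢxᵢ:
  1: x = 0.042, y = 0.152
  2: x = 0.135, y = 0.402
  3: x = 0.149, y = 0.216
  4: x = 0.674, y = 0.229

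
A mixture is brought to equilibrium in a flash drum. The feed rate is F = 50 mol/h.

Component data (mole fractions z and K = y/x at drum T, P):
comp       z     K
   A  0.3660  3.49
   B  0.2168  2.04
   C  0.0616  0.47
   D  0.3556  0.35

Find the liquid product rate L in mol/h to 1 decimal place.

Newton–Raphson from ψ = 0.55:
  ψ = 0.5500: g = 0.12221, g' = -0.8975 → ψ = 0.6862
  ψ = 0.6862: g = -0.00049, g' = -0.9214 → ψ = 0.6856
Converged at ψ = 0.6856.
Then V = ψ·F = 0.6856·50 = 34.3 mol/h and L = F − V = 15.7 mol/h.

L = 15.7 mol/h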